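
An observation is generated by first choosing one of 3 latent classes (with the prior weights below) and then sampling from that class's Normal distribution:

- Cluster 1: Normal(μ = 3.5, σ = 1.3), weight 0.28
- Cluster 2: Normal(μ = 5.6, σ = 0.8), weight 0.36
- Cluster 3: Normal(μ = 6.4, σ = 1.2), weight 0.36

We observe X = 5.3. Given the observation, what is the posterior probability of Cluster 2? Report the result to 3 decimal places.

Apply Bayes' rule: the posterior for each component is proportional to its prior times its likelihood at x.
Component likelihoods at x = 5.3:
  L_1 = (1/(1.3·√(2π)))·exp(−(5.3−3.5)²/(2·1.3²)) = 0.306879·exp(-0.95858) = 0.117669
  L_2 = (1/(0.8·√(2π)))·exp(−(5.3−5.6)²/(2·0.8²)) = 0.498678·exp(-0.07031) = 0.464819
  L_3 = (1/(1.2·√(2π)))·exp(−(5.3−6.4)²/(2·1.2²)) = 0.332452·exp(-0.42014) = 0.218406
Unnormalised posteriors:
  π_1·L_1 = 0.28 × 0.117669 = 0.0329472
  π_2·L_2 = 0.36 × 0.464819 = 0.167335
  π_3·L_3 = 0.36 × 0.218406 = 0.0786262
Sum: 0.0329472 + 0.167335 + 0.0786262 = 0.278908
So the posterior for Cluster 2 is 0.167335 / 0.278908 ≈ 0.600.

0.600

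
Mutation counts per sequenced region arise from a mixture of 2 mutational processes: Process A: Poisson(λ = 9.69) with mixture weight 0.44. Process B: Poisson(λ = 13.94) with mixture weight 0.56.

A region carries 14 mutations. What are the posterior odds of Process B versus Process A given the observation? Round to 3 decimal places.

Posterior odds = (π_i f_i(x)) / (π_j f_j(x)); the normalising sum cancels.
Poisson probabilities:
  f_A = 0.0456889
  f_B = 0.105975
Odds = (0.56/0.44) × (0.105975/0.0456889) = 1.27273 × 2.3195 ≈ 2.952

2.952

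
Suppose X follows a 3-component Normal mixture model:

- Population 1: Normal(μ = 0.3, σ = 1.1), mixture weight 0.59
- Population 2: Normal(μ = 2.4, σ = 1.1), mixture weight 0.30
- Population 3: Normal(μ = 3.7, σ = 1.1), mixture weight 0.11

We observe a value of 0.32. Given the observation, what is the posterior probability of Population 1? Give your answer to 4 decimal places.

0.9202

Posterior ∝ prior × likelihood, so P(k | x) ∝ w_k f_k(x); normalise over all components.
Evaluate each component's likelihood at the observed value:
  L_1 = (1/(1.1·√(2π)))·exp(−(0.32−0.3)²/(2·1.1²)) = 0.362675·exp(-0.00017) = 0.362615
  L_2 = (1/(1.1·√(2π)))·exp(−(0.32−2.4)²/(2·1.1²)) = 0.362675·exp(-1.78777) = 0.0606875
  L_3 = (1/(1.1·√(2π)))·exp(−(0.32−3.7)²/(2·1.1²)) = 0.362675·exp(-4.72083) = 0.00323064
Unnormalised posteriors:
  w_1·L_1 = 0.59 × 0.362615 = 0.213943
  w_2·L_2 = 0.30 × 0.0606875 = 0.0182063
  w_3·L_3 = 0.11 × 0.00323064 = 0.00035537
Evidence: 0.213943 + 0.0182063 + 0.00035537 = 0.232504
P(Population 1 | 0.32) = 0.213943 / 0.232504 ≈ 0.9202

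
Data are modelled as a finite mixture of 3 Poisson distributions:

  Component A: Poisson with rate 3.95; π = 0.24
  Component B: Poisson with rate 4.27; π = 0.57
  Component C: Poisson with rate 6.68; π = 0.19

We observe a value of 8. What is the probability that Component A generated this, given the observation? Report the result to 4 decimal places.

0.1304

Apply Bayes' rule: the posterior for each component is proportional to its prior times its likelihood at x.
Component likelihoods at x = 8:
  p_A = e^(−3.95)·3.95^8/8! = 0.0283004
  p_B = e^(−4.27)·4.27^8/8! = 0.0383235
  p_C = e^(−6.68)·6.68^8/8! = 0.123482
Weight by the priors:
  π_A·p_A = 0.24 × 0.0283004 = 0.0067921
  π_B·p_B = 0.57 × 0.0383235 = 0.0218444
  π_C·p_C = 0.19 × 0.123482 = 0.0234616
Marginal: 0.0067921 + 0.0218444 + 0.0234616 = 0.0520981
P(Component A | data) ≈ 0.1304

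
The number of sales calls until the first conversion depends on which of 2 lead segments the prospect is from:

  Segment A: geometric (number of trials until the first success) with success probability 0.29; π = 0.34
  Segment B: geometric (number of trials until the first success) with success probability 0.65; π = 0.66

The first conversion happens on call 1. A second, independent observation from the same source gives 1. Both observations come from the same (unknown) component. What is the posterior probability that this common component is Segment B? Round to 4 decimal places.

0.9070

By Bayes' theorem, P(k | x) = π_k f_k(x) / Σ_j π_j f_j(x).
Since both observations come from the same component, the likelihood for component k is f_k(x₁)·f_k(x₂).
  p_A = [0.29·(1−0.29)^0 = 0.29·1 = 0.29] × [0.29] = 0.0841
  p_B = [0.65·(1−0.65)^0 = 0.65·1 = 0.65] × [0.65] = 0.4225
Prior × likelihood for each component:
  π_A·p_A = 0.34 × 0.0841 = 0.028594
  π_B·p_B = 0.66 × 0.4225 = 0.27885
Marginal: 0.028594 + 0.27885 = 0.307444
So the posterior for Segment B is 0.27885 / 0.307444 ≈ 0.9070.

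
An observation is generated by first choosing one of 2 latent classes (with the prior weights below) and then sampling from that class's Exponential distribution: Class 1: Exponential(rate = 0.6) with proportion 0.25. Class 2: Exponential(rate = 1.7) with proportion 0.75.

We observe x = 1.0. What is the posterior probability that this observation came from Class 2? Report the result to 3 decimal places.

P(component k | x) = π_k·f_k(x) / marginal(x), where marginal(x) = Σ_j π_j·f_j(x).
Evaluate each component's likelihood at the observed value:
  f_1 = 0.329287
  f_2 = 0.310562
Prior × likelihood for each component:
  π_1·f_1 = 0.25 × 0.329287 = 0.0823217
  π_2·f_2 = 0.75 × 0.310562 = 0.232921
Sum: 0.0823217 + 0.232921 = 0.315243
P(Class 2 | x) = 0.232921 / 0.315243 ≈ 0.739

0.739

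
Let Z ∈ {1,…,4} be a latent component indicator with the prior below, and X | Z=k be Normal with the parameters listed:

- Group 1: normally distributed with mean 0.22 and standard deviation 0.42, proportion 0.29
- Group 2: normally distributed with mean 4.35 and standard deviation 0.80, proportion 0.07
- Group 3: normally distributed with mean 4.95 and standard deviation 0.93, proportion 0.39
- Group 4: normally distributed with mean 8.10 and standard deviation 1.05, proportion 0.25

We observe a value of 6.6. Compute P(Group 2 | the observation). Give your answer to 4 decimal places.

0.0096

P(component k | x) = π_k·f_k(x) / marginal(x), where marginal(x) = Σ_j π_j·f_j(x).
Evaluate each component's likelihood at the observed value:
  f_1 = (1/(0.42·√(2π)))·exp(−(6.6−0.22)²/(2·0.42²)) = 0.949863·exp(-115.37528) = 7.42697e-51
  f_2 = (1/(0.80·√(2π)))·exp(−(6.6−4.35)²/(2·0.80²)) = 0.498678·exp(-3.95508) = 0.00955326
  f_3 = (1/(0.93·√(2π)))·exp(−(6.6−4.95)²/(2·0.93²)) = 0.428970·exp(-1.57388) = 0.0888995
  f_4 = (1/(1.05·√(2π)))·exp(−(6.6−8.10)²/(2·1.05²)) = 0.379945·exp(-1.02041) = 0.13695
Prior × likelihood for each component:
  π_1·f_1 = 0.29 × 7.42697e-51 = 2.15382e-51
  π_2·f_2 = 0.07 × 0.00955326 = 0.000668728
  π_3·f_3 = 0.39 × 0.0888995 = 0.0346708
  π_4·f_4 = 0.25 × 0.13695 = 0.0342376
Denominator: 2.15382e-51 + 0.000668728 + 0.0346708 + 0.0342376 = 0.0695771
Responsibility of Group 2: 0.000668728 / 0.0695771 ≈ 0.0096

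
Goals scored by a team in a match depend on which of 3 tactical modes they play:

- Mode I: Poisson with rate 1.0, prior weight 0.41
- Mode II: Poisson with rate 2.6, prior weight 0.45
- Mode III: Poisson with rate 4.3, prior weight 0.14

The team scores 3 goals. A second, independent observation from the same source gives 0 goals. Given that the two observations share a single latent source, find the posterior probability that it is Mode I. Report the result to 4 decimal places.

0.5485

P(component k | x) = π_k·f_k(x) / marginal(x), where marginal(x) = Σ_j π_j·f_j(x).
Since both observations come from the same component, the likelihood for component k is f_k(x₁)·f_k(x₂).
  L_I = [0.0613132] × [0.367879] = 0.0225559
  L_II = [0.217572] × [0.0742736] = 0.0161599
  L_III = [0.179799] × [0.0135686] = 0.00243962
Multiply by the mixture weights:
  π_I·L_I = 0.41 × 0.0225559 = 0.00924791
  π_II·L_II = 0.45 × 0.0161599 = 0.00727194
  π_III·L_III = 0.14 × 0.00243962 = 0.000341546
Evidence: 0.00924791 + 0.00727194 + 0.000341546 = 0.0168614
So the posterior for Mode I is 0.00924791 / 0.0168614 ≈ 0.5485.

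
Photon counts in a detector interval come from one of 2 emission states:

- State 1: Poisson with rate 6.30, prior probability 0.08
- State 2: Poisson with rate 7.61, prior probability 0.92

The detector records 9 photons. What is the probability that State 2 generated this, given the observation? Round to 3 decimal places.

0.944

The responsibility of component k is π_k f_k(x) divided by Σ_j π_j f_j(x).
Component likelihoods at x = 9 photons:
  f_1 = e^(−6.30)·6.30^9/9! = 0.0791128
  f_2 = e^(−7.61)·7.61^9/9! = 0.116874
Prior × likelihood for each component:
  π_1·f_1 = 0.08 × 0.0791128 = 0.00632902
  π_2·f_2 = 0.92 × 0.116874 = 0.107524
Marginal: 0.00632902 + 0.107524 = 0.113853
P(State 2 | 9 photons) = 0.107524 / 0.113853 ≈ 0.944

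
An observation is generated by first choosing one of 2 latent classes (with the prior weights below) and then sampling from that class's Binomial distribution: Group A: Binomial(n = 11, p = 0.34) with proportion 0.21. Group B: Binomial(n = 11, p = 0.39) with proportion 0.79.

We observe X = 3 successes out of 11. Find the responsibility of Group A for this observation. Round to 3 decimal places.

0.249

The responsibility of component k is π_k f_k(x) divided by Σ_j π_j f_j(x).
Evaluate each component's likelihood at the observed value:
  f_A = 0.233492
  f_B = 0.187636
Weight by the priors:
  π_A·f_A = 0.21 × 0.233492 = 0.0490333
  π_B·f_B = 0.79 × 0.187636 = 0.148233
Normaliser: 0.0490333 + 0.148233 = 0.197266
Responsibility of Group A: 0.0490333 / 0.197266 ≈ 0.249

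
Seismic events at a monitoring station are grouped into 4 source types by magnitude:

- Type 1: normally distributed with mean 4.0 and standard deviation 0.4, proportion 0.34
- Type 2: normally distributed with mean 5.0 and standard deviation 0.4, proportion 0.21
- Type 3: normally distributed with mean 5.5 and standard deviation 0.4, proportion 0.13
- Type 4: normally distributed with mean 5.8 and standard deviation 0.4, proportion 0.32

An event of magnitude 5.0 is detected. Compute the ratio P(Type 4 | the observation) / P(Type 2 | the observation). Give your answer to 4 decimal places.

0.2062

The posterior odds equal the prior odds times the likelihood ratio: (π_i/π_j)·(f_i(x)/f_j(x)).
Normal densities:
  f_1 = (1/(0.4·√(2π)))·exp(−(5.0−4.0)²/(2·0.4²)) = 0.997356·exp(-3.12500) = 0.0438208
  f_2 = (1/(0.4·√(2π)))·exp(−(5.0−5.0)²/(2·0.4²)) = 0.997356·exp(-0.00000) = 0.997356
  f_3 = (1/(0.4·√(2π)))·exp(−(5.0−5.5)²/(2·0.4²)) = 0.997356·exp(-0.78125) = 0.456623
  f_4 = (1/(0.4·√(2π)))·exp(−(5.0−5.8)²/(2·0.4²)) = 0.997356·exp(-2.00000) = 0.134977
Odds = (0.32/0.21) × (0.134977/0.997356) = 1.52381 × 0.135335 ≈ 0.2062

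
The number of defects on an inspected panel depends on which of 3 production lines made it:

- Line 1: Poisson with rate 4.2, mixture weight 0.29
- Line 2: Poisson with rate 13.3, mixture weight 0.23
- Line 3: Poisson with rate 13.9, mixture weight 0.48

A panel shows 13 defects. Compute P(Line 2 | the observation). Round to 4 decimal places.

0.3294

Posterior ∝ prior × likelihood, so P(k | x) ∝ w_k f_k(x); normalise over all components.
Component likelihoods at x = 13 defects:
  p_1 = e^(−4.2)·4.2^13/13! = 0.000304736
  p_2 = e^(−13.3)·13.3^13/13! = 0.109566
  p_3 = e^(−13.9)·13.9^13/13! = 0.106713
Prior × likelihood for each component:
  w_1·p_1 = 0.29 × 0.000304736 = 8.83734e-05
  w_2·p_2 = 0.23 × 0.109566 = 0.0252001
  w_3·p_3 = 0.48 × 0.106713 = 0.0512224
Denominator: 8.83734e-05 + 0.0252001 + 0.0512224 = 0.0765109
P(Line 2 | the observation) ≈ 0.3294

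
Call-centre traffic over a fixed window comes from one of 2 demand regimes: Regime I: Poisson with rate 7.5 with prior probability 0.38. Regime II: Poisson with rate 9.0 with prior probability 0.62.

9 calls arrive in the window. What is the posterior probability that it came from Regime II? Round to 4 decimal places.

0.6526

The responsibility of component k is π_k f_k(x) divided by Σ_j π_j f_j(x).
Component likelihoods at x = 9 calls:
  f_I = 0.11444
  f_II = 0.131756
Multiply by the mixture weights:
  π_I·f_I = 0.38 × 0.11444 = 0.0434874
  π_II·f_II = 0.62 × 0.131756 = 0.0816885
Sum: 0.0434874 + 0.0816885 = 0.125176
So the posterior for Regime II is 0.0816885 / 0.125176 ≈ 0.6526.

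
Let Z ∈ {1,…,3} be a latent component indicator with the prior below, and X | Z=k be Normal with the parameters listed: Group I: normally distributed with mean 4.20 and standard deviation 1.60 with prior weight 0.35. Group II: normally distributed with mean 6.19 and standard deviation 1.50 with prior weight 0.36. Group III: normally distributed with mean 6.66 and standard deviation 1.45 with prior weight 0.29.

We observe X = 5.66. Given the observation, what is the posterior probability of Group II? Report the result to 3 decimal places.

The responsibility of component k is π_k f_k(x) divided by Σ_j π_j f_j(x).
Normal densities:
  p_I = 0.16443
  p_II = 0.249867
  p_III = 0.216901
Multiply by the mixture weights:
  π_I·p_I = 0.35 × 0.16443 = 0.0575505
  π_II·p_II = 0.36 × 0.249867 = 0.0899522
  π_III·p_III = 0.29 × 0.216901 = 0.0629013
Sum: 0.0575505 + 0.0899522 + 0.0629013 = 0.210404
P(Group II | the observation) = 0.0899522 / 0.210404 ≈ 0.428

0.428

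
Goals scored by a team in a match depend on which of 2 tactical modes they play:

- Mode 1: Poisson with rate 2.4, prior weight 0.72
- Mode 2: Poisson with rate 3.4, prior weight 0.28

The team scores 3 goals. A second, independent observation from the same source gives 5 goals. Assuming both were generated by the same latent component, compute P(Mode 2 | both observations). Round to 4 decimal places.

0.4606

P(component k | x) = w_k·f_k(x) / marginal(x), where marginal(x) = Σ_j w_j·f_j(x).
Since both observations come from the same component, the likelihood for component k is f_k(x₁)·f_k(x₂).
  L_1 = [e^(−2.4)·2.4^3/3! = 0.209014] × [0.0601961] = 0.0125818
  L_2 = [e^(−3.4)·3.4^3/3! = 0.218617] × [0.126361] = 0.0276246
Multiply by the mixture weights:
  w_1·L_1 = 0.72 × 0.0125818 = 0.00905892
  w_2·L_2 = 0.28 × 0.0276246 = 0.00773489
Normaliser: 0.00905892 + 0.00773489 = 0.0167938
P(Mode 2 | x₁, x₂) ≈ 0.4606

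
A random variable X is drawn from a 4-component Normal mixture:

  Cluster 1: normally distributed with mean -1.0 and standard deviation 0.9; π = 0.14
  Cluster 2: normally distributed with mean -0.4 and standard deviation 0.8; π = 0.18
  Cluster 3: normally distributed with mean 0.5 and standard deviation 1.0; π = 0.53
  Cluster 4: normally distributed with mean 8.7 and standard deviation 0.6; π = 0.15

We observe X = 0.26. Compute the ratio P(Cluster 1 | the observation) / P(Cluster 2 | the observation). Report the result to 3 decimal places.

0.365

Only the two components matter; the odds are (π_i f_i(x)) / (π_j f_j(x)).
Normal densities:
  f_1 = (1/(0.9·√(2π)))·exp(−(0.26−-1.0)²/(2·0.9²)) = 0.443269·exp(-0.98000) = 0.166364
  f_2 = (1/(0.8·√(2π)))·exp(−(0.26−-0.4)²/(2·0.8²)) = 0.498678·exp(-0.34031) = 0.354833
  f_3 = (1/(1.0·√(2π)))·exp(−(0.26−0.5)²/(2·1.0²)) = 0.398942·exp(-0.02880) = 0.387617
  f_4 = (1/(0.6·√(2π)))·exp(−(0.26−8.7)²/(2·0.6²)) = 0.664904·exp(-98.93556) = 7.17122e-44
Posterior odds = (π_1·f_1) / (π_2·f_2) = (0.14·0.166364) / (0.18·0.354833) = 0.0232909 / 0.06387 ≈ 0.365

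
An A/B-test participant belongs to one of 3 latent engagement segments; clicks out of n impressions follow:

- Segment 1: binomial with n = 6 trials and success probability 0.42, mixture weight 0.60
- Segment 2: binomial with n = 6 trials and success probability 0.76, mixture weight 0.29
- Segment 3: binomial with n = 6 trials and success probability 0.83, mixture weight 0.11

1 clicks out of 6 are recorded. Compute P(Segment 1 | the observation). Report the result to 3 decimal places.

The responsibility of component k is π_k f_k(x) divided by Σ_j π_j f_j(x).
Evaluate each component's likelihood at the observed value:
  L_1 = C(6,1)·0.42^1·0.58^5 = 6·0.42·0.0656357 = 0.165402
  L_2 = C(6,1)·0.76^1·0.24^5 = 6·0.76·0.000796262 = 0.00363096
  L_3 = C(6,1)·0.83^1·0.17^5 = 6·0.83·0.000141986 = 0.000707089
Weight by the priors:
  π_1·L_1 = 0.60 × 0.165402 = 0.0992411
  π_2·L_2 = 0.29 × 0.00363096 = 0.00105298
  π_3·L_3 = 0.11 × 0.000707089 = 7.77798e-05
Marginal: 0.0992411 + 0.00105298 + 7.77798e-05 = 0.100372
So the posterior for Segment 1 is 0.0992411 / 0.100372 ≈ 0.989.

0.989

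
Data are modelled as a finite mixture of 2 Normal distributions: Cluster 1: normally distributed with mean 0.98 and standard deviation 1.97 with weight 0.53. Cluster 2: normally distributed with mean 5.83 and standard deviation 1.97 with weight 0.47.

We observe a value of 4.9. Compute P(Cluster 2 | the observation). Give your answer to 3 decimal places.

0.852

Posterior ∝ prior × likelihood, so P(k | x) ∝ π_k f_k(x); normalise over all components.
Component likelihoods at x = 4.9:
  p_1 = (1/(1.97·√(2π)))·exp(−(4.9−0.98)²/(2·1.97²)) = 0.202509·exp(-1.97975) = 0.0279673
  p_2 = (1/(1.97·√(2π)))·exp(−(4.9−5.83)²/(2·1.97²)) = 0.202509·exp(-0.11143) = 0.181155
Multiply by the mixture weights:
  π_1·p_1 = 0.53 × 0.0279673 = 0.0148227
  π_2·p_2 = 0.47 × 0.181155 = 0.0851428
Marginal: 0.0148227 + 0.0851428 = 0.0999655
P(Cluster 2 | the observation) = 0.0851428 / 0.0999655 ≈ 0.852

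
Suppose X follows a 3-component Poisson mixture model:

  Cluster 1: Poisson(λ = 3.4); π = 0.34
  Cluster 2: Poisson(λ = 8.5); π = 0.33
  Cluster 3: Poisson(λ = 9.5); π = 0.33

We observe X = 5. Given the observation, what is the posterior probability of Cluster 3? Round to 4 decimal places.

By Bayes' theorem, P(k | x) = π_k f_k(x) / Σ_j π_j f_j(x).
Component likelihoods at x = 5:
  f_1 = 0.126361
  f_2 = 0.0752333
  f_3 = 0.0482658
Weight by the priors:
  π_1·f_1 = 0.34 × 0.126361 = 0.0429626
  π_2·f_2 = 0.33 × 0.0752333 = 0.024827
  π_3·f_3 = 0.33 × 0.0482658 = 0.0159277
Marginal: 0.0429626 + 0.024827 + 0.0159277 = 0.0837173
P(Cluster 3 | 5) = 0.0159277 / 0.0837173 ≈ 0.1903

0.1903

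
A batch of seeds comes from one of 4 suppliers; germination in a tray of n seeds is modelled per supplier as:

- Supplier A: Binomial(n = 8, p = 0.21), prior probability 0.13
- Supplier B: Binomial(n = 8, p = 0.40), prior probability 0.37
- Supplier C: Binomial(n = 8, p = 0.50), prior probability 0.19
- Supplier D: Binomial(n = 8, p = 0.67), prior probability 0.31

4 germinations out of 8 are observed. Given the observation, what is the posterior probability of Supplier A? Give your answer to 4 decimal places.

P(component k | x) = π_k·f_k(x) / marginal(x), where marginal(x) = Σ_j π_j·f_j(x).
Evaluate each component's likelihood at the observed value:
  L_A = 0.0530254
  L_B = 0.232243
  L_C = 0.273438
  L_D = 0.167283
Weight by the priors:
  π_A·L_A = 0.13 × 0.0530254 = 0.0068933
  π_B·L_B = 0.37 × 0.232243 = 0.08593
  π_C·L_C = 0.19 × 0.273438 = 0.0519531
  π_D·L_D = 0.31 × 0.167283 = 0.0518579
Evidence: 0.0068933 + 0.08593 + 0.0519531 + 0.0518579 = 0.196634
P(Supplier A | x) ≈ 0.0351

0.0351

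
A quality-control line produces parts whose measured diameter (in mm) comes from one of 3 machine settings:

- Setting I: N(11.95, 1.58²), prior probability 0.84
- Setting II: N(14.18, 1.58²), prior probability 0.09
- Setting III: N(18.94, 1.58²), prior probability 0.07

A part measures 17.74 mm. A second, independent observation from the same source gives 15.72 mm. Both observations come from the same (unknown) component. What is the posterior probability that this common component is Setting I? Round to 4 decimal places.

0.0053

By Bayes' theorem, P(k | x) = P(Z=k) f_k(x) / Σ_j P(Z=j) f_j(x).
Since both observations come from the same component, the likelihood for component k is f_k(x₁)·f_k(x₂).
  L_I = [0.000306329] × [0.014654] = 4.48894e-06
  L_II = [0.0199458] × [0.157022] = 0.00313193
  L_III = [0.189233] × [0.0316495] = 0.00598911
Weight by the priors:
  P(Z=I)·L_I = 0.84 × 4.48894e-06 = 3.77071e-06
  P(Z=II)·L_II = 0.09 × 0.00313193 = 0.000281874
  P(Z=III)·L_III = 0.07 × 0.00598911 = 0.000419238
Denominator: 3.77071e-06 + 0.000281874 + 0.000419238 = 0.000704882
So the posterior for Setting I is 3.77071e-06 / 0.000704882 ≈ 0.0053.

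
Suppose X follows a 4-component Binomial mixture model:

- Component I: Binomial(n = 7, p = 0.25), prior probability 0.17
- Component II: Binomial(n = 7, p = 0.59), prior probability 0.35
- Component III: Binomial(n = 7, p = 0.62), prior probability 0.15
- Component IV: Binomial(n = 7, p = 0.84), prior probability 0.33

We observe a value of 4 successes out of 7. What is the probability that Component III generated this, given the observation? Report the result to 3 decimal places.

0.239

Posterior ∝ prior × likelihood, so P(k | x) ∝ π_k f_k(x); normalise over all components.
Evaluate each component's likelihood at the observed value:
  L_I = C(7,4)·0.25^4·0.75^3 = 35·0.00390625·0.421875 = 0.0576782
  L_II = C(7,4)·0.59^4·0.41^3 = 35·0.121174·0.068921 = 0.292299
  L_III = C(7,4)·0.62^4·0.38^3 = 35·0.147763·0.054872 = 0.283782
  L_IV = C(7,4)·0.84^4·0.16^3 = 35·0.497871·0.004096 = 0.0713748
Weight by the priors:
  π_I·L_I = 0.17 × 0.0576782 = 0.0098053
  π_II·L_II = 0.35 × 0.292299 = 0.102305
  π_III·L_III = 0.15 × 0.283782 = 0.0425674
  π_IV·L_IV = 0.33 × 0.0713748 = 0.0235537
Marginal: 0.0098053 + 0.102305 + 0.0425674 + 0.0235537 = 0.178231
Responsibility of Component III: 0.0425674 / 0.178231 ≈ 0.239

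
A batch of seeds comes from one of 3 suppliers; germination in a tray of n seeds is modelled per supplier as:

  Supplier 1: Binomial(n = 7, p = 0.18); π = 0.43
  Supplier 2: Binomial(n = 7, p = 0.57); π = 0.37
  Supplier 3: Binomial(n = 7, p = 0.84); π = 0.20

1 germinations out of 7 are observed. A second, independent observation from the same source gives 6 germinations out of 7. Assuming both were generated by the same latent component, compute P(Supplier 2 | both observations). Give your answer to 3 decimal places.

The responsibility of component k is π_k f_k(x) divided by Σ_j π_j f_j(x).
Since both observations come from the same component, the likelihood for component k is f_k(x₁)·f_k(x₂).
  L_1 = [C(7,1)·0.18^1·0.82^6 = 7·0.18·0.304007 = 0.383048] × [0.00019523] = 7.47826e-05
  L_2 = [C(7,1)·0.57^1·0.43^6 = 7·0.57·0.00632136 = 0.0252222] × [0.103232] = 0.00260375
  L_3 = [C(7,1)·0.84^1·0.16^6 = 7·0.84·1.67772e-05 = 9.865e-05] × [0.393454] = 3.88142e-05
Weight by the priors:
  π_1·L_1 = 0.43 × 7.47826e-05 = 3.21565e-05
  π_2·L_2 = 0.37 × 0.00260375 = 0.000963387
  π_3·L_3 = 0.20 × 3.88142e-05 = 7.76285e-06
Denominator: 3.21565e-05 + 0.000963387 + 7.76285e-06 = 0.00100331
P(Supplier 2 | x₁,x₂) ≈ 0.960

0.960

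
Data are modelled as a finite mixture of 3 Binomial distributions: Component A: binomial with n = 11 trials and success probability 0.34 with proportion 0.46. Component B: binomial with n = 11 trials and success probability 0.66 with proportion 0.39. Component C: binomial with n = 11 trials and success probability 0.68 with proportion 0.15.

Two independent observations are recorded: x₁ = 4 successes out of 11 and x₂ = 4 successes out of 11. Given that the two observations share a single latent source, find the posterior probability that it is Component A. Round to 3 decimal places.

0.981

The responsibility of component k is π_k f_k(x) divided by Σ_j π_j f_j(x).
Since both observations come from the same component, the likelihood for component k is f_k(x₁)·f_k(x₂).
  L_A = [0.240568] × [0.240568] = 0.0578728
  L_B = [0.0328884] × [0.0328884] = 0.00108164
  L_C = [0.0242437] × [0.0242437] = 0.000587758
Unnormalised posteriors:
  π_A·L_A = 0.46 × 0.0578728 = 0.0266215
  π_B·L_B = 0.39 × 0.00108164 = 0.000421841
  π_C·L_C = 0.15 × 0.000587758 = 8.81638e-05
Evidence: 0.0266215 + 0.000421841 + 8.81638e-05 = 0.0271315
So the posterior for Component A is 0.0266215 / 0.0271315 ≈ 0.981.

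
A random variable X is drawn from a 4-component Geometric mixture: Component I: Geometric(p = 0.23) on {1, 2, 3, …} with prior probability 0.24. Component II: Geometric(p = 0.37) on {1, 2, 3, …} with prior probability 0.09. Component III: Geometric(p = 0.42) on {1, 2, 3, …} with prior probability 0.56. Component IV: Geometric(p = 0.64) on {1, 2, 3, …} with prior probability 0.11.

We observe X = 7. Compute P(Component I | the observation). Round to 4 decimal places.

Posterior ∝ prior × likelihood, so P(k | x) ∝ P(Z=k) f_k(x); normalise over all components.
Evaluate each component's likelihood at the observed value:
  f_I = 0.23·(1−0.23)^6 = 0.23·0.208422 = 0.0479371
  f_II = 0.37·(1−0.37)^6 = 0.37·0.0625235 = 0.0231337
  f_III = 0.42·(1−0.42)^6 = 0.42·0.0380687 = 0.0159889
  f_IV = 0.64·(1−0.64)^6 = 0.64·0.00217678 = 0.00139314
Prior × likelihood for each component:
  P(Z=I)·f_I = 0.24 × 0.0479371 = 0.0115049
  P(Z=II)·f_II = 0.09 × 0.0231337 = 0.00208203
  P(Z=III)·f_III = 0.56 × 0.0159889 = 0.00895376
  P(Z=IV)·f_IV = 0.11 × 0.00139314 = 0.000153245
Normaliser: 0.0115049 + 0.00208203 + 0.00895376 + 0.000153245 = 0.0226939
So the posterior for Component I is 0.0115049 / 0.0226939 ≈ 0.5070.

0.5070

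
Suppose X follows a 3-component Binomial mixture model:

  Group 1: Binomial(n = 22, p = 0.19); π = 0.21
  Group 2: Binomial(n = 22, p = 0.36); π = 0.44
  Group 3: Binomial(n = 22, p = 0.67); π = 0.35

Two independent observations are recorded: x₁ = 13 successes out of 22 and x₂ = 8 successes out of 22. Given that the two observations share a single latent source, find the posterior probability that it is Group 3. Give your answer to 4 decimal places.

Posterior ∝ prior × likelihood, so P(k | x) ∝ w_k f_k(x); normalise over all components.
Since both observations come from the same component, the likelihood for component k is f_k(x₁)·f_k(x₂).
  p_1 = [C(22,13)·0.19^13·0.81^9 = 497420·4.2053e-10·0.150095 = 3.13968e-05] × [0.0284221] = 8.92364e-07
  p_2 = [C(22,13)·0.36^13·0.64^9 = 497420·1.70582e-06·0.0180144 = 0.0152854] × [0.174493] = 0.00266718
  p_3 = [C(22,13)·0.67^13·0.33^9 = 497420·0.00548242·4.64115e-05 = 0.126567] × [0.00235848] = 0.000298506
Multiply by the mixture weights:
  w_1·p_1 = 0.21 × 8.92364e-07 = 1.87396e-07
  w_2·p_2 = 0.44 × 0.00266718 = 0.00117356
  w_3·p_3 = 0.35 × 0.000298506 = 0.000104477
Evidence: 1.87396e-07 + 0.00117356 + 0.000104477 = 0.00127823
So the posterior for Group 3 is 0.000104477 / 0.00127823 ≈ 0.0817.

0.0817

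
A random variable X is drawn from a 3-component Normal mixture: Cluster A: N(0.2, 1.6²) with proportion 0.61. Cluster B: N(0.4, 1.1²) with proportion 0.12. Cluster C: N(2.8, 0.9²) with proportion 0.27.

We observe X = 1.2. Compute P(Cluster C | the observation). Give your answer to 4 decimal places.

The responsibility of component k is π_k f_k(x) divided by Σ_j π_j f_j(x).
Evaluate each component's likelihood at the observed value:
  p_A = (1/(1.6·√(2π)))·exp(−(1.2−0.2)²/(2·1.6²)) = 0.249339·exp(-0.19531) = 0.205101
  p_B = (1/(1.1·√(2π)))·exp(−(1.2−0.4)²/(2·1.1²)) = 0.362675·exp(-0.26446) = 0.278396
  p_C = (1/(0.9·√(2π)))·exp(−(1.2−2.8)²/(2·0.9²)) = 0.443269·exp(-1.58025) = 0.0912799
Unnormalised posteriors:
  π_A·p_A = 0.61 × 0.205101 = 0.125111
  π_B·p_B = 0.12 × 0.278396 = 0.0334075
  π_C·p_C = 0.27 × 0.0912799 = 0.0246456
Marginal: 0.125111 + 0.0334075 + 0.0246456 = 0.183164
P(Cluster C | 1.2) ≈ 0.1346

0.1346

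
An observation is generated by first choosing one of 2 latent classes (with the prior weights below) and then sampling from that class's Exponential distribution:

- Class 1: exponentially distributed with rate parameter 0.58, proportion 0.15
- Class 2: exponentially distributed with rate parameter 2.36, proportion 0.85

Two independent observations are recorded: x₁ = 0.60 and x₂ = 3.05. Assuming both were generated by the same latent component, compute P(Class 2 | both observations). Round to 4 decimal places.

Apply Bayes' rule: the posterior for each component is proportional to its prior times its likelihood at x.
Since both observations come from the same component, the likelihood for component k is f_k(x₁)·f_k(x₂).
  L_1 = [0.58·e^(−0.58·0.60) = 0.58·e^(−0.3480) = 0.409537] × [0.098892] = 0.0405
  L_2 = [2.36·e^(−2.36·0.60) = 2.36·e^(−1.4160) = 0.572731] × [0.00176547] = 0.00101114
Unnormalised posteriors:
  π_1·L_1 = 0.15 × 0.0405 = 0.00607499
  π_2·L_2 = 0.85 × 0.00101114 = 0.000859469
Marginal: 0.00607499 + 0.000859469 = 0.00693446
P(Class 2 | x₁, x₂) ≈ 0.1239

0.1239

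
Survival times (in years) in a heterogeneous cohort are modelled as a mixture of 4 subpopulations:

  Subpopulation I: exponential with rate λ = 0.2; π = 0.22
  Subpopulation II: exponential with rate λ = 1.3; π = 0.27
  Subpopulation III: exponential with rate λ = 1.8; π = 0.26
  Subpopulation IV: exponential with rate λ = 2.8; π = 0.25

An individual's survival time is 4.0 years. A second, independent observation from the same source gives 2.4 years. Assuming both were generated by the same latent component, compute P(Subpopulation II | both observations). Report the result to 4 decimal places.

0.0433

Posterior ∝ prior × likelihood, so P(k | x) ∝ P(Z=k) f_k(x); normalise over all components.
Since both observations come from the same component, the likelihood for component k is f_k(x₁)·f_k(x₂).
  p_I = [0.0898658] × [0.123757] = 0.0111215
  p_II = [0.00717153] × [0.0574043] = 0.000411677
  p_III = [0.00134385] × [0.0239398] = 3.21716e-05
  p_IV = [3.82877e-05] × [0.00337831] = 1.29348e-07
Weight by the priors:
  P(Z=I)·p_I = 0.22 × 0.0111215 = 0.00244673
  P(Z=II)·p_II = 0.27 × 0.000411677 = 0.000111153
  P(Z=III)·p_III = 0.26 × 3.21716e-05 = 8.36461e-06
  P(Z=IV)·p_IV = 0.25 × 1.29348e-07 = 3.23369e-08
Normaliser: 0.00244673 + 0.000111153 + 8.36461e-06 + 3.23369e-08 = 0.00256628
P(Subpopulation II | x₁, x₂) = 0.000111153 / 0.00256628 ≈ 0.0433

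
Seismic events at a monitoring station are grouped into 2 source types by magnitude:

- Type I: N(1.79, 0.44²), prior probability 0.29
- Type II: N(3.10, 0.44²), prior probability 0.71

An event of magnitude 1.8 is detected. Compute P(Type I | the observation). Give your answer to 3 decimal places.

0.970

Apply Bayes' rule: the posterior for each component is proportional to its prior times its likelihood at x.
Normal densities:
  L_I = (1/(0.44·√(2π)))·exp(−(1.8−1.79)²/(2·0.44²)) = 0.906687·exp(-0.00026) = 0.906453
  L_II = (1/(0.44·√(2π)))·exp(−(1.8−3.10)²/(2·0.44²)) = 0.906687·exp(-4.36467) = 0.011532
Multiply by the mixture weights:
  P(Z=I)·L_I = 0.29 × 0.906453 = 0.262871
  P(Z=II)·L_II = 0.71 × 0.011532 = 0.00818774
Denominator: 0.262871 + 0.00818774 = 0.271059
P(Type I | 1.8) = 0.262871 / 0.271059 ≈ 0.970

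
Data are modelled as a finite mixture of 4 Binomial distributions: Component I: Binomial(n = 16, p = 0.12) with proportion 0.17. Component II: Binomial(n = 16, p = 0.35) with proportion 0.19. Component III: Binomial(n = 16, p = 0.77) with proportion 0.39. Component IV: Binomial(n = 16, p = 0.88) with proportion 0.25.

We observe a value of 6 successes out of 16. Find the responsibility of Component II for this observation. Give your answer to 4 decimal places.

0.9641

Posterior ∝ prior × likelihood, so P(k | x) ∝ π_k f_k(x); normalise over all components.
Component likelihoods at x = 6 successes out of 16:
  f_I = C(16,6)·0.12^6·0.88^10 = 8008·2.98598e-06·0.278501 = 0.00665945
  f_II = C(16,6)·0.35^6·0.65^10 = 8008·0.00183827·0.0134627 = 0.198183
  f_III = C(16,6)·0.77^6·0.23^10 = 8008·0.208422·4.14265e-07 = 0.000691428
  f_IV = C(16,6)·0.88^6·0.12^10 = 8008·0.464404·6.19174e-10 = 2.30267e-06
Multiply by the mixture weights:
  π_I·f_I = 0.17 × 0.00665945 = 0.00113211
  π_II·f_II = 0.19 × 0.198183 = 0.0376547
  π_III·f_III = 0.39 × 0.000691428 = 0.000269657
  π_IV·f_IV = 0.25 × 2.30267e-06 = 5.75669e-07
Normaliser: 0.00113211 + 0.0376547 + 0.000269657 + 5.75669e-07 = 0.0390571
Responsibility of Component II: 0.0376547 / 0.0390571 ≈ 0.9641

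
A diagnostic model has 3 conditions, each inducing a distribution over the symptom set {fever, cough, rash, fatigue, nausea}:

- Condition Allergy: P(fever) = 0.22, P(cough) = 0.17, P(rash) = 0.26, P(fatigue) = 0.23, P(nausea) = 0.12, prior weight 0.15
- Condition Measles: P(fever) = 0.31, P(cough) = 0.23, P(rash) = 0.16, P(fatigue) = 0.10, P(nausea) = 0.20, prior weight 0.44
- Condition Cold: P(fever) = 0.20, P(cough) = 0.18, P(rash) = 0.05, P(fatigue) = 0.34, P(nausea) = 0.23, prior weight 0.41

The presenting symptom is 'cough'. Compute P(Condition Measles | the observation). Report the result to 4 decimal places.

0.5047

Posterior ∝ prior × likelihood, so P(k | x) ∝ P(Z=k) f_k(x); normalise over all components.
Categorical probabilities:
  f_Allergy = P(cough | comp) = 0.17
  f_Measles = P(cough | comp) = 0.23
  f_Cold = P(cough | comp) = 0.18
Weight by the priors:
  P(Z=Allergy)·f_Allergy = 0.15 × 0.17 = 0.0255
  P(Z=Measles)·f_Measles = 0.44 × 0.23 = 0.1012
  P(Z=Cold)·f_Cold = 0.41 × 0.18 = 0.0738
Normaliser: 0.0255 + 0.1012 + 0.0738 = 0.2005
So the posterior for Condition Measles is 0.1012 / 0.2005 ≈ 0.5047.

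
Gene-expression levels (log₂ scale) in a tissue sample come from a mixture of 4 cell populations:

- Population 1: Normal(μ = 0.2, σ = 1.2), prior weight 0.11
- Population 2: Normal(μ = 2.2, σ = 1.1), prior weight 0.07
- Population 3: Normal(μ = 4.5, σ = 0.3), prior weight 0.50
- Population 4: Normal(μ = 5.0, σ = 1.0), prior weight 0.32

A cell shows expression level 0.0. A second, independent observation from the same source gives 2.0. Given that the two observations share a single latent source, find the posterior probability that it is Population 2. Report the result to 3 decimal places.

0.239

Posterior ∝ prior × likelihood, so P(k | x) ∝ π_k f_k(x); normalise over all components.
Since both observations come from the same component, the likelihood for component k is f_k(x₁)·f_k(x₂).
  L_1 = [(1/(1.2·√(2π)))·exp(−(0.0−0.2)²/(2·1.2²)) = 0.332452·exp(-0.01389) = 0.327866] × [0.107931] = 0.0353871
  L_2 = [(1/(1.1·√(2π)))·exp(−(0.0−2.2)²/(2·1.1²)) = 0.362675·exp(-2.00000) = 0.0490827] × [0.356729] = 0.0175092
  L_3 = [(1/(0.3·√(2π)))·exp(−(0.0−4.5)²/(2·0.3²)) = 1.329808·exp(-112.50000) = 1.84357e-49] × [1.10693e-15] = 2.0407e-64
  L_4 = [(1/(1.0·√(2π)))·exp(−(0.0−5.0)²/(2·1.0²)) = 0.398942·exp(-12.50000) = 1.48672e-06] × [0.00443185] = 6.58892e-09
Unnormalised posteriors:
  π_1·L_1 = 0.11 × 0.0353871 = 0.00389258
  π_2·L_2 = 0.07 × 0.0175092 = 0.00122565
  π_3·L_3 = 0.50 × 2.0407e-64 = 1.02035e-64
  π_4·L_4 = 0.32 × 6.58892e-09 = 2.10845e-09
Normaliser: 0.00389258 + 0.00122565 + 1.02035e-64 + 2.10845e-09 = 0.00511823
P(Population 2 | data) ≈ 0.239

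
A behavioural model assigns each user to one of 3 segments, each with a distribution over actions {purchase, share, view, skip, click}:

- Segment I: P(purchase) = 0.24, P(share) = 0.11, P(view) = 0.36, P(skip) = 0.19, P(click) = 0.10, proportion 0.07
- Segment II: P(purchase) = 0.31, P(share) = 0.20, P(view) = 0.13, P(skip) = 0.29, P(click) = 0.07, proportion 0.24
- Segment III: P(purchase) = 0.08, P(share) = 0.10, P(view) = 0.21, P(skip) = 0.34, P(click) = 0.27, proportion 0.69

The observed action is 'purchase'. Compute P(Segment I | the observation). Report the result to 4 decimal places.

0.1148

The responsibility of component k is π_k f_k(x) divided by Σ_j π_j f_j(x).
Evaluate each component's likelihood at the observed value:
  p_I = P(purchase | comp) = 0.24
  p_II = P(purchase | comp) = 0.31
  p_III = P(purchase | comp) = 0.08
Multiply by the mixture weights:
  π_I·p_I = 0.07 × 0.24 = 0.0168
  π_II·p_II = 0.24 × 0.31 = 0.0744
  π_III·p_III = 0.69 × 0.08 = 0.0552
Sum: 0.0168 + 0.0744 + 0.0552 = 0.1464
So the posterior for Segment I is 0.0168 / 0.1464 ≈ 0.1148.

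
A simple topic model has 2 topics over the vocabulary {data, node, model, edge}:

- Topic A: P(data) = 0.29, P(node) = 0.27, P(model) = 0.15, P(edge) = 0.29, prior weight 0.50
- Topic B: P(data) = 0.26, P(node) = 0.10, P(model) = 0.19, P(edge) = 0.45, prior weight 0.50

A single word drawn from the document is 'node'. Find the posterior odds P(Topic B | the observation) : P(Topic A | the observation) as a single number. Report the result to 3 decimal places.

Only the two components matter; the odds are (w_i f_i(x)) / (w_j f_j(x)).
Categorical probabilities:
  L_A = P(node | comp) = 0.27
  L_B = P(node | comp) = 0.10
Odds = (0.50/0.50) × (0.1/0.27) = 1 × 0.37037 ≈ 0.370

0.370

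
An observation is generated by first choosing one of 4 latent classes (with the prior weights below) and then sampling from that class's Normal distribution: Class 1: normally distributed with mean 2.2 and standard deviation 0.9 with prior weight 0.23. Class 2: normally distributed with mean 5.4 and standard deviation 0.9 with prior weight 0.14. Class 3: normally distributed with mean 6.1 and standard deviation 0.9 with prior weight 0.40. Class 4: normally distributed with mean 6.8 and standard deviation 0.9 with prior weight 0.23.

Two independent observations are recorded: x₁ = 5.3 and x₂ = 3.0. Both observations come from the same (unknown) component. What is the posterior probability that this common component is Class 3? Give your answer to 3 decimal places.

0.140

The responsibility of component k is π_k f_k(x) divided by Σ_j π_j f_j(x).
Since both observations come from the same component, the likelihood for component k is f_k(x₁)·f_k(x₂).
  L_1 = [(1/(0.9·√(2π)))·exp(−(5.3−2.2)²/(2·0.9²)) = 0.443269·exp(-5.93210) = 0.00117595] × [0.298603] = 0.000351143
  L_2 = [(1/(0.9·√(2π)))·exp(−(5.3−5.4)²/(2·0.9²)) = 0.443269·exp(-0.00617) = 0.440541] × [0.0126622] = 0.00557823
  L_3 = [(1/(0.9·√(2π)))·exp(−(5.3−6.1)²/(2·0.9²)) = 0.443269·exp(-0.39506) = 0.298603] × [0.00117595] = 0.000351143
  L_4 = [(1/(0.9·√(2π)))·exp(−(5.3−6.8)²/(2·0.9²)) = 0.443269·exp(-1.38889) = 0.11053] × [5.96415e-05] = 6.59219e-06
Weight by the priors:
  π_1·L_1 = 0.23 × 0.000351143 = 8.07629e-05
  π_2·L_2 = 0.14 × 0.00557823 = 0.000780952
  π_3·L_3 = 0.40 × 0.000351143 = 0.000140457
  π_4·L_4 = 0.23 × 6.59219e-06 = 1.5162e-06
Evidence: 8.07629e-05 + 0.000780952 + 0.000140457 + 1.5162e-06 = 0.00100369
So the posterior for Class 3 is 0.000140457 / 0.00100369 ≈ 0.140.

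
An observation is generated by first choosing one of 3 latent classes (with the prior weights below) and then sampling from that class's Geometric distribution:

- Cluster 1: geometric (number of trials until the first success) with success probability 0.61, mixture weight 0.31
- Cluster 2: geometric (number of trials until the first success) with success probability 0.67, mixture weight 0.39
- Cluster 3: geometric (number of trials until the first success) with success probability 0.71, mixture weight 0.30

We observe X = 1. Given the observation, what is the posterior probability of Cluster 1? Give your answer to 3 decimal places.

Apply Bayes' rule: the posterior for each component is proportional to its prior times its likelihood at x.
Evaluate each component's likelihood at the observed value:
  f_1 = 0.61
  f_2 = 0.67
  f_3 = 0.71
Multiply by the mixture weights:
  P(Z=1)·f_1 = 0.31 × 0.61 = 0.1891
  P(Z=2)·f_2 = 0.39 × 0.67 = 0.2613
  P(Z=3)·f_3 = 0.30 × 0.71 = 0.213
Denominator: 0.1891 + 0.2613 + 0.213 = 0.6634
P(Cluster 1 | the observation) = 0.1891 / 0.6634 ≈ 0.285

0.285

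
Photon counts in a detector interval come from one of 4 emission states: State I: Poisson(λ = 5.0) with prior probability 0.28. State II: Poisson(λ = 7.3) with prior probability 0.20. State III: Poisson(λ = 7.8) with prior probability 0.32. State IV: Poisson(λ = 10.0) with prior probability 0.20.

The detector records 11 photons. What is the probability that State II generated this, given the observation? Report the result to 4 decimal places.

0.1862

The responsibility of component k is P(Z=k) f_k(x) divided by Σ_j P(Z=j) f_j(x).
Evaluate each component's likelihood at the observed value:
  f_I = e^(−5.0)·5.0^11/11! = 0.00824218
  f_II = e^(−7.3)·7.3^11/11! = 0.0530941
  f_III = e^(−7.8)·7.8^11/11! = 0.0667403
  f_IV = e^(−10.0)·10.0^11/11! = 0.113736
Prior × likelihood for each component:
  P(Z=I)·f_I = 0.28 × 0.00824218 = 0.00230781
  P(Z=II)·f_II = 0.20 × 0.0530941 = 0.0106188
  P(Z=III)·f_III = 0.32 × 0.0667403 = 0.0213569
  P(Z=IV)·f_IV = 0.20 × 0.113736 = 0.0227473
Denominator: 0.00230781 + 0.0106188 + 0.0213569 + 0.0227473 = 0.0570308
So the posterior for State II is 0.0106188 / 0.0570308 ≈ 0.1862.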